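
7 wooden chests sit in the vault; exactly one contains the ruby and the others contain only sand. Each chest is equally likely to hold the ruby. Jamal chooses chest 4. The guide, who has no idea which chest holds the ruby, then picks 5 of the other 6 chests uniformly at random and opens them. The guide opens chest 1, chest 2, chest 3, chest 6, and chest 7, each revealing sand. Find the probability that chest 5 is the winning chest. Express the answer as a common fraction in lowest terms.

1/2

Apply Bayes' rule, conditioning on where the ruby actually is.
If it is in any of chests 1, 2, 3, 6, and 7 (prior 1/7 each): that chest was opened and seen not to hold the prize — ruled out; weight (1/7)·0 = 0 each.
If it is in either of chests 4 and 5 (prior 1/7 each): the guide picks exactly this set with probability 1/6 regardless, and none is the prize; weight (1/7)·(1/6) = 1/42 each.
The weights sum to 1/21.
So P(the ruby in chest 5 | the guide opened chest 1, chest 2, chest 3, chest 6, and chest 7) = (1/42) / (1/21) = 1/2.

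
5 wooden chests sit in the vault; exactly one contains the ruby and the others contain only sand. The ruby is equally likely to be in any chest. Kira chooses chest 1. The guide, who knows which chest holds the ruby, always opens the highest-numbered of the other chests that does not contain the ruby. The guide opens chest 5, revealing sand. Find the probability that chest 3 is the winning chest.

1/4

Condition on the true location of the ruby.
If it is in any of chests 1, 2, 3, and 4 (prior 1/5 each): chest 5 is the highest-numbered option available, probability 1; weight (1/5)·1 = 1/5 each.
If it is in chest 5 (prior 1/5): the guide opened chest 5, so this case is ruled out; weight (1/5)·0 = 0.
The weights sum to 4/5.
So P(the ruby in chest 3 | the guide opened chest 5) = (1/5) / (4/5) = 1/4.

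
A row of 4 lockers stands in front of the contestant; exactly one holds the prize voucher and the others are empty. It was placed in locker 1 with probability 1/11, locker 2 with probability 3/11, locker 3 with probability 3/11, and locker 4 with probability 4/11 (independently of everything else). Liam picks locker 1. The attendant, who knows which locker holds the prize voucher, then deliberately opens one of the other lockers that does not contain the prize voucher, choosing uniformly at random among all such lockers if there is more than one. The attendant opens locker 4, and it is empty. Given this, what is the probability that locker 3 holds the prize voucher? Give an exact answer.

9/20

Condition on the true location of the prize voucher.
If it is in locker 1 (prior 1/11): the attendant has 3 equally likely choices, so probability 1/3; weight (1/11)·(1/3) = 1/33.
If it is in either of lockers 2 and 3 (prior 3/11 each): the attendant has 2 equally likely choices, so probability 1/2; weight (3/11)·(1/2) = 3/22 each.
If it is in locker 4 (prior 4/11): the attendant opened locker 4, so this case is ruled out; weight (4/11)·0 = 0.
The weights sum to 10/33.
So P(the prize voucher in locker 3 | the attendant opened locker 4) = (3/22) / (10/33) = 9/20.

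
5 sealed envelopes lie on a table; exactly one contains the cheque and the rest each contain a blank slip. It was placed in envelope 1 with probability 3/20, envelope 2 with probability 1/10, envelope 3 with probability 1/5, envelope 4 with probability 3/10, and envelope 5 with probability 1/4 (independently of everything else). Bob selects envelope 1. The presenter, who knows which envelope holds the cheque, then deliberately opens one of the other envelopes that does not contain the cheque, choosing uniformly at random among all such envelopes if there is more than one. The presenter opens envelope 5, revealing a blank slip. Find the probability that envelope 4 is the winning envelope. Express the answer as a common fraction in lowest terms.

Condition on the true location of the cheque.
If it is in envelope 1 (prior 3/20): the presenter has 4 equally likely choices, so probability 1/4; weight (3/20)·(1/4) = 3/80.
If it is in envelope 2 (prior 1/10): the presenter has 3 equally likely choices, so probability 1/3; weight (1/10)·(1/3) = 1/30.
If it is in envelope 3 (prior 1/5): the presenter has 3 equally likely choices, so probability 1/3; weight (1/5)·(1/3) = 1/15.
If it is in envelope 4 (prior 3/10): the presenter has 3 equally likely choices, so probability 1/3; weight (3/10)·(1/3) = 1/10.
If it is in envelope 5 (prior 1/4): the presenter opened envelope 5, so this case is ruled out; weight (1/4)·0 = 0.
The weights sum to 19/80.
So P(the cheque in envelope 4 | the presenter opened envelope 5) = (1/10) / (19/80) = 8/19.

8/19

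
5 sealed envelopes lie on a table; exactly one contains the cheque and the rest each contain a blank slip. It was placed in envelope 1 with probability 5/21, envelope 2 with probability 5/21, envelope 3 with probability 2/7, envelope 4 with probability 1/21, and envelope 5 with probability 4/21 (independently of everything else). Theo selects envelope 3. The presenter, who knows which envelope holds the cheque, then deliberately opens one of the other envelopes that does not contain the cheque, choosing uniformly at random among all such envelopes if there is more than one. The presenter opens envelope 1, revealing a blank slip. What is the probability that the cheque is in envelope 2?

Consider each possible location of the cheque in turn.
If it is in envelope 1 (prior 5/21): the presenter opened envelope 1, so this case is ruled out; weight (5/21)·0 = 0.
If it is in envelope 2 (prior 5/21): the presenter has 3 equally likely choices, so probability 1/3; weight (5/21)·(1/3) = 5/63.
If it is in envelope 3 (prior 2/7): the presenter has 4 equally likely choices, so probability 1/4; weight (2/7)·(1/4) = 1/14.
If it is in envelope 4 (prior 1/21): the presenter has 3 equally likely choices, so probability 1/3; weight (1/21)·(1/3) = 1/63.
If it is in envelope 5 (prior 4/21): the presenter has 3 equally likely choices, so probability 1/3; weight (4/21)·(1/3) = 4/63.
The weights sum to 29/126.
So P(the cheque in envelope 2 | the presenter opened envelope 1) = (5/63) / (29/126) = 10/29.

10/29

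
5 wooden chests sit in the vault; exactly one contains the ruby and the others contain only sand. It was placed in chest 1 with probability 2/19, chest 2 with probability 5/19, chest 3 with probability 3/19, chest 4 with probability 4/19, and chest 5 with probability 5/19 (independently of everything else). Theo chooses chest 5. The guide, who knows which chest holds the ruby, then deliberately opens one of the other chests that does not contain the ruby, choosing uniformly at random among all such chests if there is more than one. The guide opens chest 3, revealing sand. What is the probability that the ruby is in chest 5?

Apply Bayes' rule, conditioning on where the ruby actually is.
If it is in chest 1 (prior 2/19): the guide has 3 equally likely choices, so probability 1/3; weight (2/19)·(1/3) = 2/57.
If it is in chest 2 (prior 5/19): the guide has 3 equally likely choices, so probability 1/3; weight (5/19)·(1/3) = 5/57.
If it is in chest 3 (prior 3/19): the guide opened chest 3, so this case is ruled out; weight (3/19)·0 = 0.
If it is in chest 4 (prior 4/19): the guide has 3 equally likely choices, so probability 1/3; weight (4/19)·(1/3) = 4/57.
If it is in chest 5 (prior 5/19): the guide has 4 equally likely choices, so probability 1/4; weight (5/19)·(1/4) = 5/76.
The weights sum to 59/228.
So P(the ruby in chest 5 | the guide opened chest 3) = (5/76) / (59/228) = 15/59.

15/59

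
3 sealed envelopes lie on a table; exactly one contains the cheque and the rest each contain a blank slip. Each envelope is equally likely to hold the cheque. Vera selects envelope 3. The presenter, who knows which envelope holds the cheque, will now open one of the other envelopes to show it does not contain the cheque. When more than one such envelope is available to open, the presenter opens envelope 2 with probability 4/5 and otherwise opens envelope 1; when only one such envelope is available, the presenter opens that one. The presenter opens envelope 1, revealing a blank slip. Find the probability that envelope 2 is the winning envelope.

5/6

Consider each possible location of the cheque in turn.
If it is in envelope 1 (prior 1/3): the presenter opened envelope 1, so this case is ruled out; weight (1/3)·0 = 0.
If it is in envelope 2 (prior 1/3): only envelope 1 is available, probability 1; weight (1/3)·1 = 1/3.
If it is in envelope 3 (prior 1/3): envelope 2 is available but not opened, probability 1/5; weight (1/3)·(1/5) = 1/15.
The weights sum to 2/5.
So P(the cheque in envelope 2 | the presenter opened envelope 1) = (1/3) / (2/5) = 5/6.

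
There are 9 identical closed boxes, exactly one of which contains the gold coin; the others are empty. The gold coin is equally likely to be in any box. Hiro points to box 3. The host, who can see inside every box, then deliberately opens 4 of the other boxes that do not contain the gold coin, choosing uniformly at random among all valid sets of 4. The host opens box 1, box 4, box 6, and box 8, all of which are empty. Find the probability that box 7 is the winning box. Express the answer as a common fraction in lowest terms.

Condition on the true location of the gold coin.
If it is in any of boxes 1, 4, 6, and 8 (prior 1/9 each): that box was opened and seen not to hold the prize — ruled out; weight (1/9)·0 = 0 each.
If it is in any of boxes 2, 5, 7, and 9 (prior 1/9 each): the host has 35 equally likely choices, so probability 1/35; weight (1/9)·(1/35) = 1/315 each.
If it is in box 3 (prior 1/9): the host has 70 equally likely choices, so probability 1/70; weight (1/9)·(1/70) = 1/630.
The weights sum to 1/70.
So P(the gold coin in box 7 | the host opened box 1, box 4, box 6, and box 8) = (1/315) / (1/70) = 2/9.

2/9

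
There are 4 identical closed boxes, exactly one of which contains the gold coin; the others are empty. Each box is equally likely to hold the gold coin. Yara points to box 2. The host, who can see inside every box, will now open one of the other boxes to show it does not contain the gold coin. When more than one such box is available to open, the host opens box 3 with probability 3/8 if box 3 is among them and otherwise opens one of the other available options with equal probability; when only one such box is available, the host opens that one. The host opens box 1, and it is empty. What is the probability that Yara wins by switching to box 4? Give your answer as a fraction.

10/23

Apply Bayes' rule, conditioning on where the gold coin actually is.
If it is in box 1 (prior 1/4): the host opened box 1, so this case is ruled out; weight (1/4)·0 = 0.
If it is in box 2 (prior 1/4): box 3 is available but not opened; box 1 gets probability (1 − 3/8)/2 = 5/16; weight (1/4)·(5/16) = 5/64.
If it is in box 3 (prior 1/4): box 3 holds the prize so is unavailable; the host chooses uniformly among the 2 others, probability 1/2; weight (1/4)·(1/2) = 1/8.
If it is in box 4 (prior 1/4): box 3 is available but not opened, probability 5/8; weight (1/4)·(5/8) = 5/32.
The weights sum to 23/64.
So P(the gold coin in box 4 | the host opened box 1) = (5/32) / (23/64) = 10/23.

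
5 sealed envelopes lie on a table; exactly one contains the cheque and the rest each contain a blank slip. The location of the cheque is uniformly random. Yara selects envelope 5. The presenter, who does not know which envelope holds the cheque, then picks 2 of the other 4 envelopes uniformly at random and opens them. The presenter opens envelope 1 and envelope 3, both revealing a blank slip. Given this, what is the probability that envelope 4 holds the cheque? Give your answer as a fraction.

1/3

Because the presenter chose which envelopes to open without knowing where the cheque is, the choice is independent of the prize location. Learning that none of the 2 opened envelopes holds the cheque simply rules out those 2 locations and leaves the remaining 3 envelopes still equally likely by symmetry.
So P(the cheque in envelope 4) = 1/3.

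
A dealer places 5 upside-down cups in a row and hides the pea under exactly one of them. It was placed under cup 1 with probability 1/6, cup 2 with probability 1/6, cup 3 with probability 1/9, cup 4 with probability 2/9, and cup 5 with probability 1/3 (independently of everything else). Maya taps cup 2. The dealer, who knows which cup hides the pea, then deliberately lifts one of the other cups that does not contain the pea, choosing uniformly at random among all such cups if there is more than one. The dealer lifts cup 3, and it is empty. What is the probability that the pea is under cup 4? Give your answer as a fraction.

16/61

Consider each possible location of the pea in turn.
If it is under cup 1 (prior 1/6): the dealer has 3 equally likely choices, so probability 1/3; weight (1/6)·(1/3) = 1/18.
If it is under cup 2 (prior 1/6): the dealer has 4 equally likely choices, so probability 1/4; weight (1/6)·(1/4) = 1/24.
If it is under cup 3 (prior 1/9): the dealer opened cup 3, so this case is ruled out; weight (1/9)·0 = 0.
If it is under cup 4 (prior 2/9): the dealer has 3 equally likely choices, so probability 1/3; weight (2/9)·(1/3) = 2/27.
If it is under cup 5 (prior 1/3): the dealer has 3 equally likely choices, so probability 1/3; weight (1/3)·(1/3) = 1/9.
The weights sum to 61/216.
So P(the pea under cup 4 | the dealer opened cup 3) = (2/27) / (61/216) = 16/61.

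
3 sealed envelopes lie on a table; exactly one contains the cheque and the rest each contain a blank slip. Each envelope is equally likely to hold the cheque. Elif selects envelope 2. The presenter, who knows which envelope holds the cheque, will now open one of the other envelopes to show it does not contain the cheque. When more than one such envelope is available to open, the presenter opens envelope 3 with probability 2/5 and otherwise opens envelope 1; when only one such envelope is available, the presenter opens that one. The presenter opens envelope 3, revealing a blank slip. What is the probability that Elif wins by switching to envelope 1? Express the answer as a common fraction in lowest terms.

Consider each possible location of the cheque in turn.
If it is in envelope 1 (prior 1/3): only envelope 3 is available, probability 1; weight (1/3)·1 = 1/3.
If it is in envelope 2 (prior 1/3): envelope 3 is available, opened with probability 2/5; weight (1/3)·(2/5) = 2/15.
If it is in envelope 3 (prior 1/3): the presenter opened envelope 3, so this case is ruled out; weight (1/3)·0 = 0.
The weights sum to 7/15.
So P(the cheque in envelope 1 | the presenter opened envelope 3) = (1/3) / (7/15) = 5/7.

5/7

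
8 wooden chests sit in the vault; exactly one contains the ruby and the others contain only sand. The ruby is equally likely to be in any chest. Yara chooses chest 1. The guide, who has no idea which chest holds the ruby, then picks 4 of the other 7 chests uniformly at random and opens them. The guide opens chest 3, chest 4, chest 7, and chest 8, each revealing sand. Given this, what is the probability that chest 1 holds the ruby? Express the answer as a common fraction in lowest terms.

1/4

Consider each possible location of the ruby in turn.
If it is in any of chests 1, 2, 5, and 6 (prior 1/8 each): the guide picks exactly this set with probability 1/35 regardless, and none is the prize; weight (1/8)·(1/35) = 1/280 each.
If it is in any of chests 3, 4, 7, and 8 (prior 1/8 each): that chest was opened and seen not to hold the prize — ruled out; weight (1/8)·0 = 0 each.
The weights sum to 1/70.
So P(the ruby in chest 1 | the guide opened chest 3, chest 4, chest 7, and chest 8) = (1/280) / (1/70) = 1/4.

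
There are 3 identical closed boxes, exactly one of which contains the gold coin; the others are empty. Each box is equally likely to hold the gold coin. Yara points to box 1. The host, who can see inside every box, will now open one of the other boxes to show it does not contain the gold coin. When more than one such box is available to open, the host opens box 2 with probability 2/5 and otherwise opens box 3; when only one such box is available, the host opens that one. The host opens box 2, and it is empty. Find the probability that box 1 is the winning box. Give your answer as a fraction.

2/7

Consider each possible location of the gold coin in turn.
If it is in box 1 (prior 1/3): box 2 is available, opened with probability 2/5; weight (1/3)·(2/5) = 2/15.
If it is in box 2 (prior 1/3): the host opened box 2, so this case is ruled out; weight (1/3)·0 = 0.
If it is in box 3 (prior 1/3): only box 2 is available, probability 1; weight (1/3)·1 = 1/3.
The weights sum to 7/15.
So P(the gold coin in box 1 | the host opened box 2) = (2/15) / (7/15) = 2/7.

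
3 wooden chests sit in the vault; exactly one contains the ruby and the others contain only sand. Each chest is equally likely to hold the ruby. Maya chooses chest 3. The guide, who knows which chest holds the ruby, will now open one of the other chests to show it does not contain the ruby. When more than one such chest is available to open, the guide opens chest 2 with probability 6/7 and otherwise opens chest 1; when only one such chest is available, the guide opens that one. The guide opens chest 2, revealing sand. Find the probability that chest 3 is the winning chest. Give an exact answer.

6/13

Consider each possible location of the ruby in turn.
If it is in chest 1 (prior 1/3): only chest 2 is available, probability 1; weight (1/3)·1 = 1/3.
If it is in chest 2 (prior 1/3): the guide opened chest 2, so this case is ruled out; weight (1/3)·0 = 0.
If it is in chest 3 (prior 1/3): chest 2 is available, opened with probability 6/7; weight (1/3)·(6/7) = 2/7.
The weights sum to 13/21.
So P(the ruby in chest 3 | the guide opened chest 2) = (2/7) / (13/21) = 6/13.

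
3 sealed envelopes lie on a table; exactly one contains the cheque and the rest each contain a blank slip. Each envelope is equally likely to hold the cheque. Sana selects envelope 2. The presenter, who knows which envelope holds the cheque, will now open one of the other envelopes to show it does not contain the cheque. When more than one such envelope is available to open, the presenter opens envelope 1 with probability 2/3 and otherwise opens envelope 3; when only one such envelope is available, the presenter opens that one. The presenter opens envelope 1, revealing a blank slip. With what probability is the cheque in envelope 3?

3/5

Condition on the true location of the cheque.
If it is in envelope 1 (prior 1/3): the presenter opened envelope 1, so this case is ruled out; weight (1/3)·0 = 0.
If it is in envelope 2 (prior 1/3): envelope 1 is available, opened with probability 2/3; weight (1/3)·(2/3) = 2/9.
If it is in envelope 3 (prior 1/3): only envelope 1 is available, probability 1; weight (1/3)·1 = 1/3.
The weights sum to 5/9.
So P(the cheque in envelope 3 | the presenter opened envelope 1) = (1/3) / (5/9) = 3/5.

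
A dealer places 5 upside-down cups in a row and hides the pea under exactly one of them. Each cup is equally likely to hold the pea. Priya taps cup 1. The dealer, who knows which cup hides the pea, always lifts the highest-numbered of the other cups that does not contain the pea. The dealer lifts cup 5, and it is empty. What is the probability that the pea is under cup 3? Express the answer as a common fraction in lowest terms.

1/4

Apply Bayes' rule, conditioning on where the pea actually is.
If it is under any of cups 1, 2, 3, and 4 (prior 1/5 each): cup 5 is the highest-numbered option available, probability 1; weight (1/5)·1 = 1/5 each.
If it is under cup 5 (prior 1/5): the dealer opened cup 5, so this case is ruled out; weight (1/5)·0 = 0.
The weights sum to 4/5.
So P(the pea under cup 3 | the dealer opened cup 5) = (1/5) / (4/5) = 1/4.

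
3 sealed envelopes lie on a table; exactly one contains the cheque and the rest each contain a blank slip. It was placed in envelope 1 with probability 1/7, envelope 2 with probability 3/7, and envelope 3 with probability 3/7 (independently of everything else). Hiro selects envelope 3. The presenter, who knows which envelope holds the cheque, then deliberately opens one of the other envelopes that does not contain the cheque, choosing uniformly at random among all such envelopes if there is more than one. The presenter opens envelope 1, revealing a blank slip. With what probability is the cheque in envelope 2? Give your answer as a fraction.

Condition on the true location of the cheque.
If it is in envelope 1 (prior 1/7): the presenter opened envelope 1, so this case is ruled out; weight (1/7)·0 = 0.
If it is in envelope 2 (prior 3/7): the presenter has no choice, probability 1; weight (3/7)·1 = 3/7.
If it is in envelope 3 (prior 3/7): the presenter has 2 equally likely choices, so probability 1/2; weight (3/7)·(1/2) = 3/14.
The weights sum to 9/14.
So P(the cheque in envelope 2 | the presenter opened envelope 1) = (3/7) / (9/14) = 2/3.

2/3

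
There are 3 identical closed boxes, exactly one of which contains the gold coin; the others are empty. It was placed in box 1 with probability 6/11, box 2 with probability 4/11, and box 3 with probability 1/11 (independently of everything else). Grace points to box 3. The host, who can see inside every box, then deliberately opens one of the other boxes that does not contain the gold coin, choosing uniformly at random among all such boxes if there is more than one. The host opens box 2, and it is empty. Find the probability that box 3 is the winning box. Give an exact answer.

1/13

Consider each possible location of the gold coin in turn.
If it is in box 1 (prior 6/11): the host has no choice, probability 1; weight (6/11)·1 = 6/11.
If it is in box 2 (prior 4/11): the host opened box 2, so this case is ruled out; weight (4/11)·0 = 0.
If it is in box 3 (prior 1/11): the host has 2 equally likely choices, so probability 1/2; weight (1/11)·(1/2) = 1/22.
The weights sum to 13/22.
So P(the gold coin in box 3 | the host opened box 2) = (1/22) / (13/22) = 1/13.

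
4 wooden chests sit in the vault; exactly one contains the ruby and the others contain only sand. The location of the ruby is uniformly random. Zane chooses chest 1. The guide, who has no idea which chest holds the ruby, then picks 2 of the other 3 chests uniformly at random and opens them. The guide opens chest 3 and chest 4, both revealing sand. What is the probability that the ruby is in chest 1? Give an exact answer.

1/2

Because the guide chose which chests to open without knowing where the ruby is, the choice is independent of the prize location. Learning that none of the 2 opened chests holds the ruby simply rules out those 2 locations and leaves the remaining 2 chests still equally likely by symmetry.
So P(the ruby in chest 1) = 1/2.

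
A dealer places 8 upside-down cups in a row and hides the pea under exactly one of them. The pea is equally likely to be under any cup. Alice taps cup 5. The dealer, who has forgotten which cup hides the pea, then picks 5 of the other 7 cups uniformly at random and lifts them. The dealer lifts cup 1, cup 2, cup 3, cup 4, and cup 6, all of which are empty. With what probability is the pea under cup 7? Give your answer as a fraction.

1/3

Consider each possible location of the pea in turn.
If it is under any of cups 1, 2, 3, 4, and 6 (prior 1/8 each): that cup was opened and seen not to hold the prize — ruled out; weight (1/8)·0 = 0 each.
If it is under any of cups 5, 7, and 8 (prior 1/8 each): the dealer picks exactly this set with probability 1/21 regardless, and none is the prize; weight (1/8)·(1/21) = 1/168 each.
The weights sum to 1/56.
So P(the pea under cup 7 | the dealer opened cup 1, cup 2, cup 3, cup 4, and cup 6) = (1/168) / (1/56) = 1/3.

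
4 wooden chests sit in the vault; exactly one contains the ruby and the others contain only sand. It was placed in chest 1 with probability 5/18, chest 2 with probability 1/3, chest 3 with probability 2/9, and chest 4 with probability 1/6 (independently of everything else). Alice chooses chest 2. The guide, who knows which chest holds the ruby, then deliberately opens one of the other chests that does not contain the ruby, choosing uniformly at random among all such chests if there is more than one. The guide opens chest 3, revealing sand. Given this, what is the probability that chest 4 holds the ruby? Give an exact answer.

1/4

Apply Bayes' rule, conditioning on where the ruby actually is.
If it is in chest 1 (prior 5/18): the guide has 2 equally likely choices, so probability 1/2; weight (5/18)·(1/2) = 5/36.
If it is in chest 2 (prior 1/3): the guide has 3 equally likely choices, so probability 1/3; weight (1/3)·(1/3) = 1/9.
If it is in chest 3 (prior 2/9): the guide opened chest 3, so this case is ruled out; weight (2/9)·0 = 0.
If it is in chest 4 (prior 1/6): the guide has 2 equally likely choices, so probability 1/2; weight (1/6)·(1/2) = 1/12.
The weights sum to 1/3.
So P(the ruby in chest 4 | the guide opened chest 3) = (1/12) / (1/3) = 1/4.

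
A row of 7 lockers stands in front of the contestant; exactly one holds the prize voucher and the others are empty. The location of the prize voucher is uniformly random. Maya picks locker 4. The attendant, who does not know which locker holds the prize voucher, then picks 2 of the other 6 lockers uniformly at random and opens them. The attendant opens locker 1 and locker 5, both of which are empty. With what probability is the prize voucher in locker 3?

1/5

Condition on the true location of the prize voucher.
If it is in either of lockers 1 and 5 (prior 1/7 each): that locker was opened and seen not to hold the prize — ruled out; weight (1/7)·0 = 0 each.
If it is in any of lockers 2, 3, 4, 6, and 7 (prior 1/7 each): the attendant picks exactly this set with probability 1/15 regardless, and none is the prize; weight (1/7)·(1/15) = 1/105 each.
The weights sum to 1/21.
So P(the prize voucher in locker 3 | the attendant opened locker 1 and locker 5) = (1/105) / (1/21) = 1/5.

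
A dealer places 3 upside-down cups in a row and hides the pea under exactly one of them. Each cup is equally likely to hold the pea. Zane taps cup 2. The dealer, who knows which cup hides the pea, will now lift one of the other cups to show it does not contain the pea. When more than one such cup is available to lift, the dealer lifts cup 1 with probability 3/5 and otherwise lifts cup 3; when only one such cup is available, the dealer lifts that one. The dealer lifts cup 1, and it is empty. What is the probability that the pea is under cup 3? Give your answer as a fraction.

5/8

Apply Bayes' rule, conditioning on where the pea actually is.
If it is under cup 1 (prior 1/3): the dealer opened cup 1, so this case is ruled out; weight (1/3)·0 = 0.
If it is under cup 2 (prior 1/3): cup 1 is available, opened with probability 3/5; weight (1/3)·(3/5) = 1/5.
If it is under cup 3 (prior 1/3): only cup 1 is available, probability 1; weight (1/3)·1 = 1/3.
The weights sum to 8/15.
So P(the pea under cup 3 | the dealer opened cup 1) = (1/3) / (8/15) = 5/8.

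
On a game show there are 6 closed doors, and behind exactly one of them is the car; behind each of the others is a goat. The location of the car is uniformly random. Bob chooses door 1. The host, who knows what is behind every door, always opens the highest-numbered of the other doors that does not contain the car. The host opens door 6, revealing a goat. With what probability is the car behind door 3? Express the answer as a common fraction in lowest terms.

1/5

Apply Bayes' rule, conditioning on where the car actually is.
If it is behind any of doors 1, 2, 3, 4, and 5 (prior 1/6 each): door 6 is the highest-numbered option available, probability 1; weight (1/6)·1 = 1/6 each.
If it is behind door 6 (prior 1/6): the host opened door 6, so this case is ruled out; weight (1/6)·0 = 0.
The weights sum to 5/6.
So P(the car behind door 3 | the host opened door 6) = (1/6) / (5/6) = 1/5.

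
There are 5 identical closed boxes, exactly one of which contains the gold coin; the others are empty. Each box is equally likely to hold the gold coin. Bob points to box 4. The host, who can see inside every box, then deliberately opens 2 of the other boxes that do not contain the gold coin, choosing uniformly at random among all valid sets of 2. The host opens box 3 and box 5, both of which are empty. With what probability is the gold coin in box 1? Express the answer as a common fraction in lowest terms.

Consider each possible location of the gold coin in turn.
If it is in either of boxes 1 and 2 (prior 1/5 each): the host has 3 equally likely choices, so probability 1/3; weight (1/5)·(1/3) = 1/15 each.
If it is in either of boxes 3 and 5 (prior 1/5 each): that box was opened and seen not to hold the prize — ruled out; weight (1/5)·0 = 0 each.
If it is in box 4 (prior 1/5): the host has 6 equally likely choices, so probability 1/6; weight (1/5)·(1/6) = 1/30.
The weights sum to 1/6.
So P(the gold coin in box 1 | the host opened box 3 and box 5) = (1/15) / (1/6) = 2/5.

2/5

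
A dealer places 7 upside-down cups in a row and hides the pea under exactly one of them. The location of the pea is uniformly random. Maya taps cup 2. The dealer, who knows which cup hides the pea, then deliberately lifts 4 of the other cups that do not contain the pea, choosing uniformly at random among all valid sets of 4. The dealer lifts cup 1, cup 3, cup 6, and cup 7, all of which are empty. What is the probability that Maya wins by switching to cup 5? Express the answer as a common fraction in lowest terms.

3/7

Condition on the true location of the pea.
If it is under any of cups 1, 3, 6, and 7 (prior 1/7 each): that cup was opened and seen not to hold the prize — ruled out; weight (1/7)·0 = 0 each.
If it is under cup 2 (prior 1/7): the dealer has 15 equally likely choices, so probability 1/15; weight (1/7)·(1/15) = 1/105.
If it is under either of cups 4 and 5 (prior 1/7 each): the dealer has 5 equally likely choices, so probability 1/5; weight (1/7)·(1/5) = 1/35 each.
The weights sum to 1/15.
So P(the pea under cup 5 | the dealer opened cup 1, cup 3, cup 6, and cup 7) = (1/35) / (1/15) = 3/7.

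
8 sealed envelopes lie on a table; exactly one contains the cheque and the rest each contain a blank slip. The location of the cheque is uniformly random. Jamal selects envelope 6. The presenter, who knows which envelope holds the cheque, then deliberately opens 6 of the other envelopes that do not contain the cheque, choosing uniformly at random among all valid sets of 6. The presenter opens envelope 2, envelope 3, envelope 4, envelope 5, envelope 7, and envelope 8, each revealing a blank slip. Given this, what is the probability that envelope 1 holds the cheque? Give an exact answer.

Consider each possible location of the cheque in turn.
If it is in envelope 1 (prior 1/8): the presenter has no choice, probability 1; weight (1/8)·1 = 1/8.
If it is in any of envelopes 2, 3, 4, 5, 7, and 8 (prior 1/8 each): that envelope was opened and seen not to hold the prize — ruled out; weight (1/8)·0 = 0 each.
If it is in envelope 6 (prior 1/8): the presenter has 7 equally likely choices, so probability 1/7; weight (1/8)·(1/7) = 1/56.
The weights sum to 1/7.
So P(the cheque in envelope 1 | the presenter opened envelope 2, envelope 3, envelope 4, envelope 5, envelope 7, and envelope 8) = (1/8) / (1/7) = 7/8.

7/8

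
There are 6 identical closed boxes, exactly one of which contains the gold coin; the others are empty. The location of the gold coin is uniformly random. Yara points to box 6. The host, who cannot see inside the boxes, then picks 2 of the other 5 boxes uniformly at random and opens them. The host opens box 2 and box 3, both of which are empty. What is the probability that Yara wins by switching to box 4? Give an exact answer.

1/4

Consider each possible location of the gold coin in turn.
If it is in any of boxes 1, 4, 5, and 6 (prior 1/6 each): the host picks exactly this set with probability 1/10 regardless, and none is the prize; weight (1/6)·(1/10) = 1/60 each.
If it is in either of boxes 2 and 3 (prior 1/6 each): that box was opened and seen not to hold the prize — ruled out; weight (1/6)·0 = 0 each.
The weights sum to 1/15.
So P(the gold coin in box 4 | the host opened box 2 and box 3) = (1/60) / (1/15) = 1/4.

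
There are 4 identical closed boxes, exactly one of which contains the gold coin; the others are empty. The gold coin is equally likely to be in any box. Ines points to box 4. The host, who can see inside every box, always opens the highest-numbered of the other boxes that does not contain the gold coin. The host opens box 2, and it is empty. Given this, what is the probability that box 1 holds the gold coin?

Condition on the true location of the gold coin.
If it is in either of boxes 1 and 4 (prior 1/4 each): the host would have opened box 3 instead, probability 0; weight (1/4)·0 = 0 each.
If it is in box 2 (prior 1/4): the host opened box 2, so this case is ruled out; weight (1/4)·0 = 0.
If it is in box 3 (prior 1/4): box 2 is the highest-numbered option available, probability 1; weight (1/4)·1 = 1/4.
The weights sum to 1/4.
So P(the gold coin in box 1 | the host opened box 2) = 0 / (1/4) = 0.

0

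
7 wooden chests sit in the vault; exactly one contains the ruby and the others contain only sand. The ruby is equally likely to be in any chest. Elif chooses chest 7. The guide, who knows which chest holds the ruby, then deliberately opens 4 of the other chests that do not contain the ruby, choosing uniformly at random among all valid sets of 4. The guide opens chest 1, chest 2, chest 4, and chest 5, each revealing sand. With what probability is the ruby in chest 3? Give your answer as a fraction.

3/7

Consider each possible location of the ruby in turn.
If it is in any of chests 1, 2, 4, and 5 (prior 1/7 each): that chest was opened and seen not to hold the prize — ruled out; weight (1/7)·0 = 0 each.
If it is in either of chests 3 and 6 (prior 1/7 each): the guide has 5 equally likely choices, so probability 1/5; weight (1/7)·(1/5) = 1/35 each.
If it is in chest 7 (prior 1/7): the guide has 15 equally likely choices, so probability 1/15; weight (1/7)·(1/15) = 1/105.
The weights sum to 1/15.
So P(the ruby in chest 3 | the guide opened chest 1, chest 2, chest 4, and chest 5) = (1/35) / (1/15) = 3/7.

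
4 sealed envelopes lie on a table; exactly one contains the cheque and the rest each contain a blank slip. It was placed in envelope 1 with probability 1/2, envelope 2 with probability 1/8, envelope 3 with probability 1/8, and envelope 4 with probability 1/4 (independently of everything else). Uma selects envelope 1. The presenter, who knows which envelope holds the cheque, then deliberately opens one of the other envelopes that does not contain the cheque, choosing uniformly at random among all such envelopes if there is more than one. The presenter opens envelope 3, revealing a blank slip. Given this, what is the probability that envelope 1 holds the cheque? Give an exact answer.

8/17

Apply Bayes' rule, conditioning on where the cheque actually is.
If it is in envelope 1 (prior 1/2): the presenter has 3 equally likely choices, so probability 1/3; weight (1/2)·(1/3) = 1/6.
If it is in envelope 2 (prior 1/8): the presenter has 2 equally likely choices, so probability 1/2; weight (1/8)·(1/2) = 1/16.
If it is in envelope 3 (prior 1/8): the presenter opened envelope 3, so this case is ruled out; weight (1/8)·0 = 0.
If it is in envelope 4 (prior 1/4): the presenter has 2 equally likely choices, so probability 1/2; weight (1/4)·(1/2) = 1/8.
The weights sum to 17/48.
So P(the cheque in envelope 1 | the presenter opened envelope 3) = (1/6) / (17/48) = 8/17.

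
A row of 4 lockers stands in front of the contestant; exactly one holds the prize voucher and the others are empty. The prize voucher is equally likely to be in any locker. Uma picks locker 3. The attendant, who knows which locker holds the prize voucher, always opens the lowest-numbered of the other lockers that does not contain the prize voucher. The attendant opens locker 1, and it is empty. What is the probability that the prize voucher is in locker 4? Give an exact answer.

Consider each possible location of the prize voucher in turn.
If it is in locker 1 (prior 1/4): the attendant opened locker 1, so this case is ruled out; weight (1/4)·0 = 0.
If it is in any of lockers 2, 3, and 4 (prior 1/4 each): locker 1 is the lowest-numbered option available, probability 1; weight (1/4)·1 = 1/4 each.
The weights sum to 3/4.
So P(the prize voucher in locker 4 | the attendant opened locker 1) = (1/4) / (3/4) = 1/3.

1/3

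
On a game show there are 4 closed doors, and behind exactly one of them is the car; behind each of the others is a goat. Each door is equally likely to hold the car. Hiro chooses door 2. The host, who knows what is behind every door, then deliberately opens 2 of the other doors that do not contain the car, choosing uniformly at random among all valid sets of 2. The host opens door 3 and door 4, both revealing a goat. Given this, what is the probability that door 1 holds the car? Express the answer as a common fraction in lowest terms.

Condition on the true location of the car.
If it is behind door 1 (prior 1/4): the host has no choice, probability 1; weight (1/4)·1 = 1/4.
If it is behind door 2 (prior 1/4): the host has 3 equally likely choices, so probability 1/3; weight (1/4)·(1/3) = 1/12.
If it is behind either of doors 3 and 4 (prior 1/4 each): that door was opened and seen not to hold the prize — ruled out; weight (1/4)·0 = 0 each.
The weights sum to 1/3.
So P(the car behind door 1 | the host opened door 3 and door 4) = (1/4) / (1/3) = 3/4.

3/4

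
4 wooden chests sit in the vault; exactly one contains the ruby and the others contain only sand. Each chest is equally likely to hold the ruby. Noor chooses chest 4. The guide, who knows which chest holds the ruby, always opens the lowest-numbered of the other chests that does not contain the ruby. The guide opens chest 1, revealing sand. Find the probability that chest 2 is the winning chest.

Consider each possible location of the ruby in turn.
If it is in chest 1 (prior 1/4): the guide opened chest 1, so this case is ruled out; weight (1/4)·0 = 0.
If it is in any of chests 2, 3, and 4 (prior 1/4 each): chest 1 is the lowest-numbered option available, probability 1; weight (1/4)·1 = 1/4 each.
The weights sum to 3/4.
So P(the ruby in chest 2 | the guide opened chest 1) = (1/4) / (3/4) = 1/3.

1/3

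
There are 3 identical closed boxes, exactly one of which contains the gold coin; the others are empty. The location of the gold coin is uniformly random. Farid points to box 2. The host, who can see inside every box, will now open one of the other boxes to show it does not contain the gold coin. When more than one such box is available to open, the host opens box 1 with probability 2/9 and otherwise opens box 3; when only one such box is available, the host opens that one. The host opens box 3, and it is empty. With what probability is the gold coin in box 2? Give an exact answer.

Apply Bayes' rule, conditioning on where the gold coin actually is.
If it is in box 1 (prior 1/3): only box 3 is available, probability 1; weight (1/3)·1 = 1/3.
If it is in box 2 (prior 1/3): box 1 is available but not opened, probability 7/9; weight (1/3)·(7/9) = 7/27.
If it is in box 3 (prior 1/3): the host opened box 3, so this case is ruled out; weight (1/3)·0 = 0.
The weights sum to 16/27.
So P(the gold coin in box 2 | the host opened box 3) = (7/27) / (16/27) = 7/16.

7/16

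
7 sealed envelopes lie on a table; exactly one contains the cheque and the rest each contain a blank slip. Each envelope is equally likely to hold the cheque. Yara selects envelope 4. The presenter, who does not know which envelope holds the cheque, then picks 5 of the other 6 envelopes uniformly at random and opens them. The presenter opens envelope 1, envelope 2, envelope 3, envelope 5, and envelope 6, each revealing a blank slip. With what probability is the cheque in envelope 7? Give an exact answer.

1/2

Because the presenter chose which envelopes to open without knowing where the cheque is, the choice is independent of the prize location. Learning that none of the 5 opened envelopes holds the cheque simply rules out those 5 locations and leaves the remaining 2 envelopes still equally likely by symmetry.
So P(the cheque in envelope 7) = 1/2.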